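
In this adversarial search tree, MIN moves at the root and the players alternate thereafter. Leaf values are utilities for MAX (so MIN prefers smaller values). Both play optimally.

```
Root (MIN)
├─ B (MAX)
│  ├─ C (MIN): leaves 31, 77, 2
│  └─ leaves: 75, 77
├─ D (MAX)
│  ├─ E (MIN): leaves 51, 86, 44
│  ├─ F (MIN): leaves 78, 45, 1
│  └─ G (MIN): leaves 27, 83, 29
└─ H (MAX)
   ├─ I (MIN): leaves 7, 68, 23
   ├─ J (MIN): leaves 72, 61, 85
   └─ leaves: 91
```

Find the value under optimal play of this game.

C (MIN): min(31, 77, 2) = 2
B (MAX): max(2, 75, 77) = 77
E (MIN): min(51, 86, 44) = 44
F (MIN): min(78, 45, 1) = 1
G (MIN): min(27, 83, 29) = 27
D (MAX): max(44, 1, 27) = 44
I (MIN): min(7, 68, 23) = 7
J (MIN): min(72, 61, 85) = 61
H (MAX): max(7, 61, 91) = 91
Root (MIN): min(77, 44, 91) = 44

44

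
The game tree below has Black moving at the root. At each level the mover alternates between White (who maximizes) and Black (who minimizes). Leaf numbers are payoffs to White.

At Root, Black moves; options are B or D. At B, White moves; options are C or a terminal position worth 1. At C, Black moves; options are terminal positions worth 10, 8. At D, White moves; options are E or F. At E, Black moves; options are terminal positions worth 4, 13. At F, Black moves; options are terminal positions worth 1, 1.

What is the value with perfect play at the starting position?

4

C (Black): min(10, 8) = 8
B (White): max(8, 1) = 8
E (Black): min(4, 13) = 4
F (Black): min(1, 1) = 1
D (White): max(4, 1) = 4
Root (Black): min(8, 4) = 4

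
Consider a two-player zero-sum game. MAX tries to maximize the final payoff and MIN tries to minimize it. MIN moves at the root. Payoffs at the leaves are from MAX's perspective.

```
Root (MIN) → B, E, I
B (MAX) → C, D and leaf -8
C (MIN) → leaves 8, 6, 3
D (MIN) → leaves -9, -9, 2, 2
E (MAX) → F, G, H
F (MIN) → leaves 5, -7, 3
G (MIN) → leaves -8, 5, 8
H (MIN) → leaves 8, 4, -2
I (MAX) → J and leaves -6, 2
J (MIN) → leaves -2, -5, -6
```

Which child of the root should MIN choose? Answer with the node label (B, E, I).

E

C (MIN): min(8, 6, 3) = 3
D (MIN): min(-9, -9, 2, 2) = -9
B (MAX): max(3, -9, -8) = 3
F (MIN): min(5, -7, 3) = -7
G (MIN): min(-8, 5, 8) = -8
H (MIN): min(8, 4, -2) = -2
E (MAX): max(-7, -8, -2) = -2
J (MIN): min(-2, -5, -6) = -6
I (MAX): max(-6, -6, 2) = 2
Root (MIN): min(3, -2, 2) = -2
MIN picks the child with the lowest value: E (value -2).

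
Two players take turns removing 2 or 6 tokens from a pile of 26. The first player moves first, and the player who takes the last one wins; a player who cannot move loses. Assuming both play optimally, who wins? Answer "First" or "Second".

Positions where the player to move wins (W) vs loses (L):
i:   0  1  2  3  4  5  6  7  8  9 10 11 12 13 14 15 16 17 18 19 20 21 22 23 24 25 26
     L  L  W  W  L  L  W  W  L  L  W  W  L  L  W  W  L  L  W  W  L  L  W  W  L  L  W
Position 26 is W, so the first player wins.

First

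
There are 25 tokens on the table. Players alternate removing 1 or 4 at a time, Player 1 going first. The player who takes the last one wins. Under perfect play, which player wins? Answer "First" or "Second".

Second

W/L table (W = player to move can force a win):
i:   0  1  2  3  4  5  6  7  8  9 10 11 12 13 14 15 16 17 18 19 20 21 22 23 24 25
     L  W  L  W  W  L  W  L  W  W  L  W  L  W  W  L  W  L  W  W  L  W  L  W  W  L
Position 25 is L, so the second player wins.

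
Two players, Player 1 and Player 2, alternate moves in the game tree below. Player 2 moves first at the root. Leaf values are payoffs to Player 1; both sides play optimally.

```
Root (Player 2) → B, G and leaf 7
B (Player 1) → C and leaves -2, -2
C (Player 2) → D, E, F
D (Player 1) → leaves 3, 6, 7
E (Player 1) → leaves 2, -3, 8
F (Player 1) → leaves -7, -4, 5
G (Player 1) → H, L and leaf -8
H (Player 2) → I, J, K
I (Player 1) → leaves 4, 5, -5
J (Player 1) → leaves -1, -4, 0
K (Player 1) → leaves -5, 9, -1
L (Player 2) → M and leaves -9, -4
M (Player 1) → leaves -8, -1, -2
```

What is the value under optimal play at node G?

I: max(4, 5, -5) = 5
J: max(-1, -4, 0) = 0
K: max(-5, 9, -1) = 9
H: min(5, 0, 9) = 0
M: max(-8, -1, -2) = -1
L: min(-1, -9, -4) = -9
G: max(0, -9, -8) = 0

0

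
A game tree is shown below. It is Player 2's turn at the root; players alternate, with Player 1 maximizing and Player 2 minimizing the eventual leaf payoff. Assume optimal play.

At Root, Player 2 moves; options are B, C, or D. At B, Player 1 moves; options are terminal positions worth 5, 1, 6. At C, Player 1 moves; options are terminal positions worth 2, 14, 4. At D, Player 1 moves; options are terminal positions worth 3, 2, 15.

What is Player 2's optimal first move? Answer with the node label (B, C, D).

B (Player 1): max(5, 1, 6) = 6
C (Player 1): max(2, 14, 4) = 14
D (Player 1): max(3, 2, 15) = 15
Root (Player 2): min(6, 14, 15) = 6
Player 2 picks the child with the lowest value: B (value 6).

B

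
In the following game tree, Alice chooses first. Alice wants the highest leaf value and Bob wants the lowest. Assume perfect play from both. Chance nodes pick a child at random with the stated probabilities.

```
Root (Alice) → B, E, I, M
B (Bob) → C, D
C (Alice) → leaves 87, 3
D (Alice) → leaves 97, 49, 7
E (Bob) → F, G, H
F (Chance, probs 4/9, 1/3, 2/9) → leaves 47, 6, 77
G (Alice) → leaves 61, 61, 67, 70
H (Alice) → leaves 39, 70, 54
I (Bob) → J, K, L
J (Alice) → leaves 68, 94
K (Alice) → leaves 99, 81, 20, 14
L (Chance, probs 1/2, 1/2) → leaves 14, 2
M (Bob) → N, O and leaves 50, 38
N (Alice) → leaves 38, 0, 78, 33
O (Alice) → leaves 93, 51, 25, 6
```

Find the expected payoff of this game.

87

C (Alice): max(87, 3) = 87
D (Alice): max(97, 49, 7) = 97
B (Bob): min(87, 97) = 87
F (Chance): 4/9·47 + 1/3·6 + 2/9·77 = 40
G (Alice): max(61, 61, 67, 70) = 70
H (Alice): max(39, 70, 54) = 70
E (Bob): min(40, 70, 70) = 40
J (Alice): max(68, 94) = 94
K (Alice): max(99, 81, 20, 14) = 99
L (Chance): 1/2·14 + 1/2·2 = 8
I (Bob): min(94, 99, 8) = 8
N (Alice): max(38, 0, 78, 33) = 78
O (Alice): max(93, 51, 25, 6) = 93
M (Bob): min(78, 93, 50, 38) = 38
Root (Alice): max(87, 40, 8, 38) = 87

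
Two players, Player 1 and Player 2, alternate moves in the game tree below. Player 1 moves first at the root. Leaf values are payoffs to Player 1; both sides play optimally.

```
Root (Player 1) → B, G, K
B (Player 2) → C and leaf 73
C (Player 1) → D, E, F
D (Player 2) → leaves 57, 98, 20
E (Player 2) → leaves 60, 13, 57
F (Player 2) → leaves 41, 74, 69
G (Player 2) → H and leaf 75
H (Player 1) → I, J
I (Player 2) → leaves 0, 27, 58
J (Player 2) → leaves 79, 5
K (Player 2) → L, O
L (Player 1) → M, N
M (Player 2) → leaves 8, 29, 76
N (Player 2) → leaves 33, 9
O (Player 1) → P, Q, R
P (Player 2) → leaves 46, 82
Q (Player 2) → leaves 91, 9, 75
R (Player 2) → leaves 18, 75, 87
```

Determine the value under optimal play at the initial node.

D (Player 2): min(57, 98, 20) = 20
E (Player 2): min(60, 13, 57) = 13
F (Player 2): min(41, 74, 69) = 41
C (Player 1): max(20, 13, 41) = 41
B (Player 2): min(41, 73) = 41
I (Player 2): min(0, 27, 58) = 0
J (Player 2): min(79, 5) = 5
H (Player 1): max(0, 5) = 5
G (Player 2): min(5, 75) = 5
M (Player 2): min(8, 29, 76) = 8
N (Player 2): min(33, 9) = 9
L (Player 1): max(8, 9) = 9
P (Player 2): min(46, 82) = 46
Q (Player 2): min(91, 9, 75) = 9
R (Player 2): min(18, 75, 87) = 18
O (Player 1): max(46, 9, 18) = 46
K (Player 2): min(9, 46) = 9
Root (Player 1): max(41, 5, 9) = 41

41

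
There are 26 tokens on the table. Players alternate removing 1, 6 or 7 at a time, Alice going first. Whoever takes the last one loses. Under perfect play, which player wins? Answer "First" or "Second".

First

Compute winning (W) and losing (L) positions by backward induction:
i:   0  1  2  3  4  5  6  7  8  9 10 11 12 13 14 15 16 17 18 19 20 21 22 23 24 25 26
     W  L  W  L  W  L  W  W  W  W  W  W  W  L  W  L  W  L  W  W  W  W  W  W  W  L  W
Position 26 is W, so the first player wins.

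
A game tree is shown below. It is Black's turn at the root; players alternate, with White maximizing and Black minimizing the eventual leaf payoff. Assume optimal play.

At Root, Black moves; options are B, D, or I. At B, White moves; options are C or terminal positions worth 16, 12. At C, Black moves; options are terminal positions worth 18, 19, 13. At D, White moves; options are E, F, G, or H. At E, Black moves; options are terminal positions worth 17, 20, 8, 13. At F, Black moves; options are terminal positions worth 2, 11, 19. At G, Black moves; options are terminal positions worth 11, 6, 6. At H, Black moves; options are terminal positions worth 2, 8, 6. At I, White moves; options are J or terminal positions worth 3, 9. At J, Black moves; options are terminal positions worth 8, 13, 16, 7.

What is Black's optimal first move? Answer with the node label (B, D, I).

D

C (Black): min(18, 19, 13) = 13
B (White): max(13, 16, 12) = 16
E (Black): min(17, 20, 8, 13) = 8
F (Black): min(2, 11, 19) = 2
G (Black): min(11, 6, 6) = 6
H (Black): min(2, 8, 6) = 2
D (White): max(8, 2, 6, 2) = 8
J (Black): min(8, 13, 16, 7) = 7
I (White): max(7, 3, 9) = 9
Root (Black): min(16, 8, 9) = 8
Black picks the child with the lowest value: D (value 8).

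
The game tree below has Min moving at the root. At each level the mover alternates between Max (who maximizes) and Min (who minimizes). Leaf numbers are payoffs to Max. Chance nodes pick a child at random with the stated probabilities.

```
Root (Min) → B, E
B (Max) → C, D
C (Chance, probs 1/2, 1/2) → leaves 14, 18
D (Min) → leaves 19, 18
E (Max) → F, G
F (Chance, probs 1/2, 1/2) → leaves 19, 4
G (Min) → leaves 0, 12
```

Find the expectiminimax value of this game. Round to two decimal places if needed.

C (Chance): 1/2·14 + 1/2·18 = 16
D (Min): min(19, 18) = 18
B (Max): max(16, 18) = 18
F (Chance): 1/2·19 + 1/2·4 = 11.5
G (Min): min(0, 12) = 0
E (Max): max(11.5, 0) = 11.5
Root (Min): min(18, 11.5) = 11.5

11.5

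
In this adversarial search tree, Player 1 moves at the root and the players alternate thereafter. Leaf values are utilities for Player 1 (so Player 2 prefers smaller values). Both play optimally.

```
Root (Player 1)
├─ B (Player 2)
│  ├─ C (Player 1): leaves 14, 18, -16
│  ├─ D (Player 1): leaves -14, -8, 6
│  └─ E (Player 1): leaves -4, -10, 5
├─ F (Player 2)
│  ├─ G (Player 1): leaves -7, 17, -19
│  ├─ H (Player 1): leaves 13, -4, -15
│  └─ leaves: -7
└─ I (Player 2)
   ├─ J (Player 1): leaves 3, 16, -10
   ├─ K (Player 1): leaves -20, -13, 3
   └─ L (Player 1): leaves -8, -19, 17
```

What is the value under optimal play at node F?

-7

G: max(-7, 17, -19) = 17
H: max(13, -4, -15) = 13
F: min(17, 13, -7) = -7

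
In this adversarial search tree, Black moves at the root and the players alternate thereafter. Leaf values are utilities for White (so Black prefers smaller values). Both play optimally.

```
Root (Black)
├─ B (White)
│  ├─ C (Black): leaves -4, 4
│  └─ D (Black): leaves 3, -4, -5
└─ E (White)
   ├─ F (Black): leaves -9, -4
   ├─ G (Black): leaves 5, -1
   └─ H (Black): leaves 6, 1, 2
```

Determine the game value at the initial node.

-4

C (Black): min(-4, 4) = -4
D (Black): min(3, -4, -5) = -5
B (White): max(-4, -5) = -4
F (Black): min(-9, -4) = -9
G (Black): min(5, -1) = -1
H (Black): min(6, 1, 2) = 1
E (White): max(-9, -1, 1) = 1
Root (Black): min(-4, 1) = -4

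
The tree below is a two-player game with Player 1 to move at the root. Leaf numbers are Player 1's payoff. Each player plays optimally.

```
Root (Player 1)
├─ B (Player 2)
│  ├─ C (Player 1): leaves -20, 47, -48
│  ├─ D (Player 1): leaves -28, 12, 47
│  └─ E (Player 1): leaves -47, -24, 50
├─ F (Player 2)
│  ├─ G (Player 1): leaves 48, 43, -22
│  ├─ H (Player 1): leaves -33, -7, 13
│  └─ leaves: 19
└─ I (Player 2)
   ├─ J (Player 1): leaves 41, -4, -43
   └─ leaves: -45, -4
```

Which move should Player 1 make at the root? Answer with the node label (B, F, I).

B

C (Player 1): max(-20, 47, -48) = 47
D (Player 1): max(-28, 12, 47) = 47
E (Player 1): max(-47, -24, 50) = 50
B (Player 2): min(47, 47, 50) = 47
G (Player 1): max(48, 43, -22) = 48
H (Player 1): max(-33, -7, 13) = 13
F (Player 2): min(48, 13, 19) = 13
J (Player 1): max(41, -4, -43) = 41
I (Player 2): min(41, -45, -4) = -45
Root (Player 1): max(47, 13, -45) = 47
Player 1 picks the child with the highest value: B (value 47).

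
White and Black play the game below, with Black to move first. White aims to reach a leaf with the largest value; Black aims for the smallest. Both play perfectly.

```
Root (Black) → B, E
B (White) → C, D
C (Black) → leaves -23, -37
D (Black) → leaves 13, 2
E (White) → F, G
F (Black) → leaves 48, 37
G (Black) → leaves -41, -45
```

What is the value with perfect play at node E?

37

F: min(48, 37) = 37
G: min(-41, -45) = -45
E: max(37, -45) = 37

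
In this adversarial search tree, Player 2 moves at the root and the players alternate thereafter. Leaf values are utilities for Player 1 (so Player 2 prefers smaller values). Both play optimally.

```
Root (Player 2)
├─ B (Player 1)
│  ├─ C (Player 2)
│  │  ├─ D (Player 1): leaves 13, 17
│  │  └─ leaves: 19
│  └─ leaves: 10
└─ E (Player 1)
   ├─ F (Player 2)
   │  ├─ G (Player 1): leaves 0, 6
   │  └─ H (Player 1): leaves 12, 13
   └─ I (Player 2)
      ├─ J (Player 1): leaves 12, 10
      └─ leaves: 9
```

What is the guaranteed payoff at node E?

9

G: max(0, 6) = 6
H: max(12, 13) = 13
F: min(6, 13) = 6
J: max(12, 10) = 12
I: min(12, 9) = 9
E: max(6, 9) = 9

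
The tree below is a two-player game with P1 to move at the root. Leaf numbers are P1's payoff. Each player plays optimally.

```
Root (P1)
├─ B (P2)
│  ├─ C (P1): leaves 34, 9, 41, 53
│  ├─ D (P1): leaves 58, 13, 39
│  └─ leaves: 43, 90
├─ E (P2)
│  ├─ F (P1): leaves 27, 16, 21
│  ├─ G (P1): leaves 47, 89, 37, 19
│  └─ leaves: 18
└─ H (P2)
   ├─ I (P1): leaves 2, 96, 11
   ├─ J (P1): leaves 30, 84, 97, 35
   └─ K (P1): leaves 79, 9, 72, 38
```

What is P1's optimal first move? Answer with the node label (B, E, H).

H

C (P1): max(34, 9, 41, 53) = 53
D (P1): max(58, 13, 39) = 58
B (P2): min(53, 58, 43, 90) = 43
F (P1): max(27, 16, 21) = 27
G (P1): max(47, 89, 37, 19) = 89
E (P2): min(27, 89, 18) = 18
I (P1): max(2, 96, 11) = 96
J (P1): max(30, 84, 97, 35) = 97
K (P1): max(79, 9, 72, 38) = 79
H (P2): min(96, 97, 79) = 79
Root (P1): max(43, 18, 79) = 79
P1 picks the child with the highest value: H (value 79).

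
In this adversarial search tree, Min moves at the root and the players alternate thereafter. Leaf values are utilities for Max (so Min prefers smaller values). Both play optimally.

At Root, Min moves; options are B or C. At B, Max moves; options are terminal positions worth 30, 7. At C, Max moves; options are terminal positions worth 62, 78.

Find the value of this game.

B (Max): max(30, 7) = 30
C (Max): max(62, 78) = 78
Root (Min): min(30, 78) = 30

30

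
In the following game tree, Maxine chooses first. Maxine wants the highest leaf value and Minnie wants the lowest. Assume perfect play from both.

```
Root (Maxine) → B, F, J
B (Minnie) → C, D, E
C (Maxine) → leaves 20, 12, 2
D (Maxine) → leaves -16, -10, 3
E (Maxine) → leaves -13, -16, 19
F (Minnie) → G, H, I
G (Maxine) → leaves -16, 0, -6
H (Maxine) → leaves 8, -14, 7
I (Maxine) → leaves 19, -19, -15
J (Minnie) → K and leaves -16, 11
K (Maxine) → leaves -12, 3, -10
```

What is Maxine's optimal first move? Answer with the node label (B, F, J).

B

C (Maxine): max(20, 12, 2) = 20
D (Maxine): max(-16, -10, 3) = 3
E (Maxine): max(-13, -16, 19) = 19
B (Minnie): min(20, 3, 19) = 3
G (Maxine): max(-16, 0, -6) = 0
H (Maxine): max(8, -14, 7) = 8
I (Maxine): max(19, -19, -15) = 19
F (Minnie): min(0, 8, 19) = 0
K (Maxine): max(-12, 3, -10) = 3
J (Minnie): min(3, -16, 11) = -16
Root (Maxine): max(3, 0, -16) = 3
Maxine picks the child with the highest value: B (value 3).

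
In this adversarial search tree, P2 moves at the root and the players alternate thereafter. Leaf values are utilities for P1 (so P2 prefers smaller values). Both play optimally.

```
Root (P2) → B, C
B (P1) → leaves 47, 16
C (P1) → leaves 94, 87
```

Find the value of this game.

47

B (P1): max(47, 16) = 47
C (P1): max(94, 87) = 94
Root (P2): min(47, 94) = 47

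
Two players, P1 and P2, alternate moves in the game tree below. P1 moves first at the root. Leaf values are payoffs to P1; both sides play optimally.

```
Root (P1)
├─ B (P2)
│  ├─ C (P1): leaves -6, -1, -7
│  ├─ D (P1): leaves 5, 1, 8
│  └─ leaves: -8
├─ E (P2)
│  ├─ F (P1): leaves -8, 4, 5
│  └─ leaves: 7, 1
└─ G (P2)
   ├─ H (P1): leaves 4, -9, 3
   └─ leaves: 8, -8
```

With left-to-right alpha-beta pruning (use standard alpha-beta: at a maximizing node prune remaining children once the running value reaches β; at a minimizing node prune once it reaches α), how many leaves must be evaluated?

15

C [α=-∞,β=+∞]: v=-1
D [α=-∞,β=-1]: v=5 after child 1 ≥ β → β-cutoff, skip 2
B [α=-∞,β=+∞]: v=-8
F [α=-8,β=+∞]: v=5
E [α=-8,β=+∞]: v=1
H [α=1,β=+∞]: v=4
G [α=1,β=+∞]: v=-8
Root [α=-∞,β=+∞]: v=1
Leaves evaluated: 15 of 17.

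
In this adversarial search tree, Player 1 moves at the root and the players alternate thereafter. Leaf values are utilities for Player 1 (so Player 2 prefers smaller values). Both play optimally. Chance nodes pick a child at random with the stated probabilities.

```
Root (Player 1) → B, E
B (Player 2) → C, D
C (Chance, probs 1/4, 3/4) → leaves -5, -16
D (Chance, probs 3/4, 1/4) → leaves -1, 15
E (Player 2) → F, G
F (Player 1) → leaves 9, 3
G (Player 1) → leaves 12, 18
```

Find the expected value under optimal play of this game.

9

C (Chance): 1/4·-5 + 3/4·-16 = -13.25
D (Chance): 3/4·-1 + 1/4·15 = 3
B (Player 2): min(-13.25, 3) = -13.25
F (Player 1): max(9, 3) = 9
G (Player 1): max(12, 18) = 18
E (Player 2): min(9, 18) = 9
Root (Player 1): max(-13.25, 9) = 9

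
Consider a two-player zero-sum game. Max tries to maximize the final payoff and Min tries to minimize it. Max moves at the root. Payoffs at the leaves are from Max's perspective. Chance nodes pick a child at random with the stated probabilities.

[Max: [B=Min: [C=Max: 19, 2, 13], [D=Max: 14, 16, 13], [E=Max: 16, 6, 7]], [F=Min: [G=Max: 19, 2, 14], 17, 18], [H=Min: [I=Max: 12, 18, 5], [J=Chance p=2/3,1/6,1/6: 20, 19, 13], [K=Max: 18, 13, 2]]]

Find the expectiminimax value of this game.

C (Max): max(19, 2, 13) = 19
D (Max): max(14, 16, 13) = 16
E (Max): max(16, 6, 7) = 16
B (Min): min(19, 16, 16) = 16
G (Max): max(19, 2, 14) = 19
F (Min): min(19, 17, 18) = 17
I (Max): max(12, 18, 5) = 18
J (Chance): 2/3·20 + 1/6·19 + 1/6·13 = 18.67
K (Max): max(18, 13, 2) = 18
H (Min): min(18, 18.67, 18) = 18
Root (Max): max(16, 17, 18) = 18

18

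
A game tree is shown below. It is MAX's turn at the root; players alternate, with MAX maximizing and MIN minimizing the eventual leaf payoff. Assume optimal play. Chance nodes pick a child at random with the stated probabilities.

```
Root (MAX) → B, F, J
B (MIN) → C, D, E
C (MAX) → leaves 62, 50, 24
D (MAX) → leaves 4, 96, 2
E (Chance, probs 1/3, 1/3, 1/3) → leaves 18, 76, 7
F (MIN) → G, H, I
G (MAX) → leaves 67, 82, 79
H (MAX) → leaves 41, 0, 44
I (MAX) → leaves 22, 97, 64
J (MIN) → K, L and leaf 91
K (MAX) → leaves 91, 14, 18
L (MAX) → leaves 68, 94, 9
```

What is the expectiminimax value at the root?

91

C (MAX): max(62, 50, 24) = 62
D (MAX): max(4, 96, 2) = 96
E (Chance): 1/3·18 + 1/3·76 + 1/3·7 = 33.67
B (MIN): min(62, 96, 33.67) = 33.67
G (MAX): max(67, 82, 79) = 82
H (MAX): max(41, 0, 44) = 44
I (MAX): max(22, 97, 64) = 97
F (MIN): min(82, 44, 97) = 44
K (MAX): max(91, 14, 18) = 91
L (MAX): max(68, 94, 9) = 94
J (MIN): min(91, 94, 91) = 91
Root (MAX): max(33.67, 44, 91) = 91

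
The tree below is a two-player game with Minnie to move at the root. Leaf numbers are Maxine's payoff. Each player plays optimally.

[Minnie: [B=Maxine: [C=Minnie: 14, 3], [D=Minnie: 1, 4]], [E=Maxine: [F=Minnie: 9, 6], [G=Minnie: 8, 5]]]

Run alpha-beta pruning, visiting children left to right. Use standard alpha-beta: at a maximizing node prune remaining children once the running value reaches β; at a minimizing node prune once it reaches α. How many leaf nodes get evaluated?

5

C [α=-∞,β=+∞]: v=3
D [α=3,β=+∞]: v=1 after child 1 ≤ α → α-cutoff, skip 1
B [α=-∞,β=+∞]: v=3
F [α=-∞,β=3]: v=6
E [α=-∞,β=3]: v=6 after child 1 ≥ β → β-cutoff, skip 1
Root [α=-∞,β=+∞]: v=3
Leaves evaluated: 5 of 8.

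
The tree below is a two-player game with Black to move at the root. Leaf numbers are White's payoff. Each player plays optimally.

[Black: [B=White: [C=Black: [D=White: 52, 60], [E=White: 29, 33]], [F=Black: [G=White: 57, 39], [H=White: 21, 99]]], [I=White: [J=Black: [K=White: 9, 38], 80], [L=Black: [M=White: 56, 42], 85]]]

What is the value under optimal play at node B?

57

D: max(52, 60) = 60
E: max(29, 33) = 33
C: min(60, 33) = 33
G: max(57, 39) = 57
H: max(21, 99) = 99
F: min(57, 99) = 57
B: max(33, 57) = 57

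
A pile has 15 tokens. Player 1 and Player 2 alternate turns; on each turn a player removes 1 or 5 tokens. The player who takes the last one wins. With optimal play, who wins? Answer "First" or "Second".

First

Mark each pile size as W (mover wins) or L (mover loses):
i:   0  1  2  3  4  5  6  7  8  9 10 11 12 13 14 15
     L  W  L  W  L  W  L  W  L  W  L  W  L  W  L  W
Position 15 is W, so the first player wins.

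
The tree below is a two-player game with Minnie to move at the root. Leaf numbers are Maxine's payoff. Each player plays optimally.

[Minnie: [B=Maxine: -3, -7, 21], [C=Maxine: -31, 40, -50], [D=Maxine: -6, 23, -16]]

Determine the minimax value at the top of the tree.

B (Maxine): max(-3, -7, 21) = 21
C (Maxine): max(-31, 40, -50) = 40
D (Maxine): max(-6, 23, -16) = 23
Root (Minnie): min(21, 40, 23) = 21

21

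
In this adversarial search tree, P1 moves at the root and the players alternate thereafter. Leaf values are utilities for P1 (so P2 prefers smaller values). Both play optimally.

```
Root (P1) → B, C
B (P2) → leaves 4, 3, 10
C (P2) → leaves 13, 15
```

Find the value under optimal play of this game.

13

B (P2): min(4, 3, 10) = 3
C (P2): min(13, 15) = 13
Root (P1): max(3, 13) = 13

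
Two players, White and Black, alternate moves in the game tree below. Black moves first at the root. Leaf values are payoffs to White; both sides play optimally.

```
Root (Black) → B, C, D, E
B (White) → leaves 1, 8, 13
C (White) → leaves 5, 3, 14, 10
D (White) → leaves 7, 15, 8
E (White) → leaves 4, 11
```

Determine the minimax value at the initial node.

B (White): max(1, 8, 13) = 13
C (White): max(5, 3, 14, 10) = 14
D (White): max(7, 15, 8) = 15
E (White): max(4, 11) = 11
Root (Black): min(13, 14, 15, 11) = 11

11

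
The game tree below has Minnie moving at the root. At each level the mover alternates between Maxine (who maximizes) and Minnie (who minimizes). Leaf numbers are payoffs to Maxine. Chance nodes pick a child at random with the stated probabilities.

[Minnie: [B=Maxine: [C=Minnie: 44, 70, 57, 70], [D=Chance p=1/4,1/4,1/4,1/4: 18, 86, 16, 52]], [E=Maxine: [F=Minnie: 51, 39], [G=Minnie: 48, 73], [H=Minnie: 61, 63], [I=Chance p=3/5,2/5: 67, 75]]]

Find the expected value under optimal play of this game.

44

C (Minnie): min(44, 70, 57, 70) = 44
D (Chance): 1/4·18 + 1/4·86 + 1/4·16 + 1/4·52 = 43
B (Maxine): max(44, 43) = 44
F (Minnie): min(51, 39) = 39
G (Minnie): min(48, 73) = 48
H (Minnie): min(61, 63) = 61
I (Chance): 3/5·67 + 2/5·75 = 70.2
E (Maxine): max(39, 48, 61, 70.2) = 70.2
Root (Minnie): min(44, 70.2) = 44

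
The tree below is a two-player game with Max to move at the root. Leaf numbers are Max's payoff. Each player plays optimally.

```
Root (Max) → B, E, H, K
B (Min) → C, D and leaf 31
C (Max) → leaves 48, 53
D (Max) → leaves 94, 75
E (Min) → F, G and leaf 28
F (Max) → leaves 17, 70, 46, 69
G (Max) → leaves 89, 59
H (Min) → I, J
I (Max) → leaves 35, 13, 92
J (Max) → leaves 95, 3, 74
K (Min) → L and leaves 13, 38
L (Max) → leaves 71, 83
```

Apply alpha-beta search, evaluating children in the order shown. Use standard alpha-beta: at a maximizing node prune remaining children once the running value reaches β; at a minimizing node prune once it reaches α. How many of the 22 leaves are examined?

C [α=-∞,β=+∞]: v=53
D [α=-∞,β=53]: v=94 after child 1 ≥ β → β-cutoff, skip 1
B [α=-∞,β=+∞]: v=31
F [α=31,β=+∞]: v=70
G [α=31,β=70]: v=89 after child 1 ≥ β → β-cutoff, skip 1
E [α=31,β=+∞]: v=28
I [α=31,β=+∞]: v=92
J [α=31,β=92]: v=95 after child 1 ≥ β → β-cutoff, skip 2
H [α=31,β=+∞]: v=92
L [α=92,β=+∞]: v=83
K [α=92,β=+∞]: v=83 after child 1 ≤ α → α-cutoff, skip 2
Root [α=-∞,β=+∞]: v=92
Leaves evaluated: 16 of 22.

16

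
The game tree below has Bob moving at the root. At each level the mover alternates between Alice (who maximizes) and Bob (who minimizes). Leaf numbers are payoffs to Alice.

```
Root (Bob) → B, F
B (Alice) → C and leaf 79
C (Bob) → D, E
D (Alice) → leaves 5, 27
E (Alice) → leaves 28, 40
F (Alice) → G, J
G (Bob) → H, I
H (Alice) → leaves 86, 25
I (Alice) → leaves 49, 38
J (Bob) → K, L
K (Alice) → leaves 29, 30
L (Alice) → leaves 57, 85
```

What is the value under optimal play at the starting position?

49

D (Alice): max(5, 27) = 27
E (Alice): max(28, 40) = 40
C (Bob): min(27, 40) = 27
B (Alice): max(27, 79) = 79
H (Alice): max(86, 25) = 86
I (Alice): max(49, 38) = 49
G (Bob): min(86, 49) = 49
K (Alice): max(29, 30) = 30
L (Alice): max(57, 85) = 85
J (Bob): min(30, 85) = 30
F (Alice): max(49, 30) = 49
Root (Bob): min(79, 49) = 49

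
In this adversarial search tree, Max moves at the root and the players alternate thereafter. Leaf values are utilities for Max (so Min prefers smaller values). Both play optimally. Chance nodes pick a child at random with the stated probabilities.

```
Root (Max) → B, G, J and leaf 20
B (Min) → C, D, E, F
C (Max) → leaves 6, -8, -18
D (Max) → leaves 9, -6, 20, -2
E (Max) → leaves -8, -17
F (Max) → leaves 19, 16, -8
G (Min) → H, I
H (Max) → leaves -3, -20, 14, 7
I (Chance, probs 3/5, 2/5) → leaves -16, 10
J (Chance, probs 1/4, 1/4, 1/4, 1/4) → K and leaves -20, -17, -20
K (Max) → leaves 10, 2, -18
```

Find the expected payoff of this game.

C (Max): max(6, -8, -18) = 6
D (Max): max(9, -6, 20, -2) = 20
E (Max): max(-8, -17) = -8
F (Max): max(19, 16, -8) = 19
B (Min): min(6, 20, -8, 19) = -8
H (Max): max(-3, -20, 14, 7) = 14
I (Chance): 3/5·-16 + 2/5·10 = -5.6
G (Min): min(14, -5.6) = -5.6
K (Max): max(10, 2, -18) = 10
J (Chance): 1/4·10 + 1/4·-20 + 1/4·-17 + 1/4·-20 = -11.75
Root (Max): max(-8, -5.6, -11.75, 20) = 20

20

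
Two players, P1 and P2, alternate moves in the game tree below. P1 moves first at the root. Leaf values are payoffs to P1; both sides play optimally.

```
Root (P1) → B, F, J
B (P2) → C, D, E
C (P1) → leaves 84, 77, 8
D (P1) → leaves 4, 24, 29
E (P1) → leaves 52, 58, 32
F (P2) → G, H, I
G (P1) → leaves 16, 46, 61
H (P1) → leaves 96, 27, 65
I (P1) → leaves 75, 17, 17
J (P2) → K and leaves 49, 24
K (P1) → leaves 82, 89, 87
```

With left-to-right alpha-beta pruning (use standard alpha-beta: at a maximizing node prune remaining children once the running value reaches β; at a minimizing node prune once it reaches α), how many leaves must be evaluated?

C [α=-∞,β=+∞]: v=84
D [α=-∞,β=84]: v=29
E [α=-∞,β=29]: v=52 after child 1 ≥ β → β-cutoff, skip 2
B [α=-∞,β=+∞]: v=29
G [α=29,β=+∞]: v=61
H [α=29,β=61]: v=96 after child 1 ≥ β → β-cutoff, skip 2
I [α=29,β=61]: v=75 after child 1 ≥ β → β-cutoff, skip 2
F [α=29,β=+∞]: v=61
K [α=61,β=+∞]: v=89
J [α=61,β=+∞]: v=49 after child 2 ≤ α → α-cutoff, skip 1
Root [α=-∞,β=+∞]: v=61
Leaves evaluated: 16 of 23.

16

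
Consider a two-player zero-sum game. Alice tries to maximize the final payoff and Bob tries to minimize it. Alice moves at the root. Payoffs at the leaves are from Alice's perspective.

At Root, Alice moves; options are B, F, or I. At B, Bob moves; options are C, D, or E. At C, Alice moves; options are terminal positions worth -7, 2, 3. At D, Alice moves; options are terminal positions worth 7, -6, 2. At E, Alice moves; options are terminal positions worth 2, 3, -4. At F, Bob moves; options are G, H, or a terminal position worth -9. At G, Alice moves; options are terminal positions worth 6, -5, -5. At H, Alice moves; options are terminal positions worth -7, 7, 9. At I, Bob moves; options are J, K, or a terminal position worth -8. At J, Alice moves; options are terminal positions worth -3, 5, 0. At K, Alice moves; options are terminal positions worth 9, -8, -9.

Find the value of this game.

C (Alice): max(-7, 2, 3) = 3
D (Alice): max(7, -6, 2) = 7
E (Alice): max(2, 3, -4) = 3
B (Bob): min(3, 7, 3) = 3
G (Alice): max(6, -5, -5) = 6
H (Alice): max(-7, 7, 9) = 9
F (Bob): min(6, 9, -9) = -9
J (Alice): max(-3, 5, 0) = 5
K (Alice): max(9, -8, -9) = 9
I (Bob): min(5, 9, -8) = -8
Root (Alice): max(3, -9, -8) = 3

3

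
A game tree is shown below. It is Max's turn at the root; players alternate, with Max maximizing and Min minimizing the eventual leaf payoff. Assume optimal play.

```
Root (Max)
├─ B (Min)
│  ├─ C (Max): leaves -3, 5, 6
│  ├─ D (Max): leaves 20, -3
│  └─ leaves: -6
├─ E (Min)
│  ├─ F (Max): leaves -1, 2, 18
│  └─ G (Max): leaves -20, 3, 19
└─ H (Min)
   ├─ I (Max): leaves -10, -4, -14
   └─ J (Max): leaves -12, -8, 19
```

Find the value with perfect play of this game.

18

C (Max): max(-3, 5, 6) = 6
D (Max): max(20, -3) = 20
B (Min): min(6, 20, -6) = -6
F (Max): max(-1, 2, 18) = 18
G (Max): max(-20, 3, 19) = 19
E (Min): min(18, 19) = 18
I (Max): max(-10, -4, -14) = -4
J (Max): max(-12, -8, 19) = 19
H (Min): min(-4, 19) = -4
Root (Max): max(-6, 18, -4) = 18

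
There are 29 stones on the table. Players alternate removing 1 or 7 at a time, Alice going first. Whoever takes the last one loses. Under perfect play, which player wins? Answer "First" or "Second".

Mark each pile size as W (mover wins) or L (mover loses):
i:   0  1  2  3  4  5  6  7  8  9 10 11 12 13 14 15 16 17 18 19 20 21 22 23 24 25 26 27 28 29
     W  L  W  L  W  L  W  L  W  L  W  L  W  L  W  L  W  L  W  L  W  L  W  L  W  L  W  L  W  L
Position 29 is L, so the second player wins.

Second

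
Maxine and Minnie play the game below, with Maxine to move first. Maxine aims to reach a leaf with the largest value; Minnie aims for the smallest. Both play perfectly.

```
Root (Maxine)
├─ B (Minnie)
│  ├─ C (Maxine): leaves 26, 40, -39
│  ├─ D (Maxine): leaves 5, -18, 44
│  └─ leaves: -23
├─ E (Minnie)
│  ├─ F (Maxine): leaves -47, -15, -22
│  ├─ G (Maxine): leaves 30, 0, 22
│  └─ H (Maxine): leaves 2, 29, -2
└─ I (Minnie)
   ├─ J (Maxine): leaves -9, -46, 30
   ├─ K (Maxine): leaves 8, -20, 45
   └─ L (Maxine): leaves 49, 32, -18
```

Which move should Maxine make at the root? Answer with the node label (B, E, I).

C (Maxine): max(26, 40, -39) = 40
D (Maxine): max(5, -18, 44) = 44
B (Minnie): min(40, 44, -23) = -23
F (Maxine): max(-47, -15, -22) = -15
G (Maxine): max(30, 0, 22) = 30
H (Maxine): max(2, 29, -2) = 29
E (Minnie): min(-15, 30, 29) = -15
J (Maxine): max(-9, -46, 30) = 30
K (Maxine): max(8, -20, 45) = 45
L (Maxine): max(49, 32, -18) = 49
I (Minnie): min(30, 45, 49) = 30
Root (Maxine): max(-23, -15, 30) = 30
Maxine picks the child with the highest value: I (value 30).

I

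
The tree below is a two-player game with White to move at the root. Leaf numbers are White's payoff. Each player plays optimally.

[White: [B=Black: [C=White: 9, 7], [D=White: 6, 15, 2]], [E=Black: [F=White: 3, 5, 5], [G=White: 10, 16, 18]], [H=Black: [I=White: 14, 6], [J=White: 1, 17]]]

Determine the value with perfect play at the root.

C (White): max(9, 7) = 9
D (White): max(6, 15, 2) = 15
B (Black): min(9, 15) = 9
F (White): max(3, 5, 5) = 5
G (White): max(10, 16, 18) = 18
E (Black): min(5, 18) = 5
I (White): max(14, 6) = 14
J (White): max(1, 17) = 17
H (Black): min(14, 17) = 14
Root (White): max(9, 5, 14) = 14

14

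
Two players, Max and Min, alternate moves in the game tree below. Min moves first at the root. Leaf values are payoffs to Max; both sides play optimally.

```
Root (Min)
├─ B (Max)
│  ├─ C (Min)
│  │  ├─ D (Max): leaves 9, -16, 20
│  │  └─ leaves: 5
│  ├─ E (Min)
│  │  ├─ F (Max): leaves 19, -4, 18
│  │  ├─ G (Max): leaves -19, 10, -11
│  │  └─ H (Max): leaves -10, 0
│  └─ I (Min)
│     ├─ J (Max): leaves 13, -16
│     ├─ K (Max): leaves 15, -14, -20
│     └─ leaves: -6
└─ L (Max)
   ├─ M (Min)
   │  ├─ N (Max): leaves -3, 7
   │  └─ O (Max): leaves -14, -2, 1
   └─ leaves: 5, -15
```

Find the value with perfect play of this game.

5

D (Max): max(9, -16, 20) = 20
C (Min): min(20, 5) = 5
F (Max): max(19, -4, 18) = 19
G (Max): max(-19, 10, -11) = 10
H (Max): max(-10, 0) = 0
E (Min): min(19, 10, 0) = 0
J (Max): max(13, -16) = 13
K (Max): max(15, -14, -20) = 15
I (Min): min(13, 15, -6) = -6
B (Max): max(5, 0, -6) = 5
N (Max): max(-3, 7) = 7
O (Max): max(-14, -2, 1) = 1
M (Min): min(7, 1) = 1
L (Max): max(1, 5, -15) = 5
Root (Min): min(5, 5) = 5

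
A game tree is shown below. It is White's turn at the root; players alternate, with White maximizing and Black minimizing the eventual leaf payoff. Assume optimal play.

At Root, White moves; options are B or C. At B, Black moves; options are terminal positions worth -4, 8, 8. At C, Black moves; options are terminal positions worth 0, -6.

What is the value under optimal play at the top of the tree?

-4

B (Black): min(-4, 8, 8) = -4
C (Black): min(0, -6) = -6
Root (White): max(-4, -6) = -4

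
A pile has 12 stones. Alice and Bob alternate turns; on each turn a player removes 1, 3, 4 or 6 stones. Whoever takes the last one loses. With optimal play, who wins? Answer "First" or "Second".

First

i:   0  1  2  3  4  5  6  7  8  9 10 11 12
     W  L  W  L  W  W  W  W  L  W  L  W  W
Position 12 is W, so the first player wins.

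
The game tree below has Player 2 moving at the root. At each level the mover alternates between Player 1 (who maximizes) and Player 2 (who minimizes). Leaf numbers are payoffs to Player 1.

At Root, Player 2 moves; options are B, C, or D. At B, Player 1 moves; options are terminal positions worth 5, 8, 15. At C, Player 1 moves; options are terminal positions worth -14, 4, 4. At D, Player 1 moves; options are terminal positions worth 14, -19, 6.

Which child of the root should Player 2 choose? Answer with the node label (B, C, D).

C

B (Player 1): max(5, 8, 15) = 15
C (Player 1): max(-14, 4, 4) = 4
D (Player 1): max(14, -19, 6) = 14
Root (Player 2): min(15, 4, 14) = 4
Player 2 picks the child with the lowest value: C (value 4).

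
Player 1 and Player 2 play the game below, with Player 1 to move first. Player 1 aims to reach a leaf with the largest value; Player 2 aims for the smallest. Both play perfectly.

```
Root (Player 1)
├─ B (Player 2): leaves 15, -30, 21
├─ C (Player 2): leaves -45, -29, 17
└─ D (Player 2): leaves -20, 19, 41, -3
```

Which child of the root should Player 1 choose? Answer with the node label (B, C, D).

B (Player 2): min(15, -30, 21) = -30
C (Player 2): min(-45, -29, 17) = -45
D (Player 2): min(-20, 19, 41, -3) = -20
Root (Player 1): max(-30, -45, -20) = -20
Player 1 picks the child with the highest value: D (value -20).

D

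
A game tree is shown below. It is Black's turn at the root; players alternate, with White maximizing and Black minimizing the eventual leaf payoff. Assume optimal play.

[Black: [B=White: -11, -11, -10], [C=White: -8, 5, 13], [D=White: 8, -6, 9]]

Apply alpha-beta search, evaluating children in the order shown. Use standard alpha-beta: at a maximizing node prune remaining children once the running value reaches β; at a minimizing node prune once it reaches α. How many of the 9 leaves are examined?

B [α=-∞,β=+∞]: v=-10
C [α=-∞,β=-10]: v=-8 after child 1 ≥ β → β-cutoff, skip 2
D [α=-∞,β=-10]: v=8 after child 1 ≥ β → β-cutoff, skip 2
Root [α=-∞,β=+∞]: v=-10
Leaves evaluated: 5 of 9.

5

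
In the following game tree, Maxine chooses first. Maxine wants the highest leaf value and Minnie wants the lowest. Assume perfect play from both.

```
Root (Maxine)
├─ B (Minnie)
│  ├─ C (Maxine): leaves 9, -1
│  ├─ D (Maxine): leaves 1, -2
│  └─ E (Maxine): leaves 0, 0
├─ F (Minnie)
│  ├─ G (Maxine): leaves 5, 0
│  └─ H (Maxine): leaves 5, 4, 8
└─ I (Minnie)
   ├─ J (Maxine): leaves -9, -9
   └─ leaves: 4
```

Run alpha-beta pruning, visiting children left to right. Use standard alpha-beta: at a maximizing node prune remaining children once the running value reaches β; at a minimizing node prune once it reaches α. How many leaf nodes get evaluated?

C [α=-∞,β=+∞]: v=9
D [α=-∞,β=9]: v=1
E [α=-∞,β=1]: v=0
B [α=-∞,β=+∞]: v=0
G [α=0,β=+∞]: v=5
H [α=0,β=5]: v=5 after child 1 ≥ β → β-cutoff, skip 2
F [α=0,β=+∞]: v=5
J [α=5,β=+∞]: v=-9
I [α=5,β=+∞]: v=-9 after child 1 ≤ α → α-cutoff, skip 1
Root [α=-∞,β=+∞]: v=5
Leaves evaluated: 11 of 14.

11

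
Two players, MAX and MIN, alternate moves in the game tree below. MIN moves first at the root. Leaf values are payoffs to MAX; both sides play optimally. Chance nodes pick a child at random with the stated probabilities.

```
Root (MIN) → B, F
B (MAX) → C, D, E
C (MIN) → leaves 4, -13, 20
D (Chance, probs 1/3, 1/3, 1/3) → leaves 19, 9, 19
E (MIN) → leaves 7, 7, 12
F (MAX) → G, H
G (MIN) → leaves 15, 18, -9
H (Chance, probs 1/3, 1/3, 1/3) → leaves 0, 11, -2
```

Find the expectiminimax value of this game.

3

C (MIN): min(4, -13, 20) = -13
D (Chance): 1/3·19 + 1/3·9 + 1/3·19 = 15.67
E (MIN): min(7, 7, 12) = 7
B (MAX): max(-13, 15.67, 7) = 15.67
G (MIN): min(15, 18, -9) = -9
H (Chance): 1/3·0 + 1/3·11 + 1/3·-2 = 3
F (MAX): max(-9, 3) = 3
Root (MIN): min(15.67, 3) = 3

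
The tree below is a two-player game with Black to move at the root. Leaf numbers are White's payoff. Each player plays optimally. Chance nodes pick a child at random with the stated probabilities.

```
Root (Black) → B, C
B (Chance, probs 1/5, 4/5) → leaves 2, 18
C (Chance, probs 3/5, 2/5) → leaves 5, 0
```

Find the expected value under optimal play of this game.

3

B (Chance): 1/5·2 + 4/5·18 = 14.8
C (Chance): 3/5·5 + 2/5·0 = 3
Root (Black): min(14.8, 3) = 3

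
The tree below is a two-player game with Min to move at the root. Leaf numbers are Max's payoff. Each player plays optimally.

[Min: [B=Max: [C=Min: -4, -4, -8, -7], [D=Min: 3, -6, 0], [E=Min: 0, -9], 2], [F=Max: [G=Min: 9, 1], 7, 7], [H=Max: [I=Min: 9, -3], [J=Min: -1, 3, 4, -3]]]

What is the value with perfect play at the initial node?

C (Min): min(-4, -4, -8, -7) = -8
D (Min): min(3, -6, 0) = -6
E (Min): min(0, -9) = -9
B (Max): max(-8, -6, -9, 2) = 2
G (Min): min(9, 1) = 1
F (Max): max(1, 7, 7) = 7
I (Min): min(9, -3) = -3
J (Min): min(-1, 3, 4, -3) = -3
H (Max): max(-3, -3) = -3
Root (Min): min(2, 7, -3) = -3

-3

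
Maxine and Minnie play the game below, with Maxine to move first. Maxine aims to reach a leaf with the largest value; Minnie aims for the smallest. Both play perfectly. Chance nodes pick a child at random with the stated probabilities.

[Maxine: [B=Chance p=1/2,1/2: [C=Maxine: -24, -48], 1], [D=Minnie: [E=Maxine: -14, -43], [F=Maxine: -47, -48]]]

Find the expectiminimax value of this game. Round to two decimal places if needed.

C (Maxine): max(-24, -48) = -24
B (Chance): 1/2·-24 + 1/2·1 = -11.5
E (Maxine): max(-14, -43) = -14
F (Maxine): max(-47, -48) = -47
D (Minnie): min(-14, -47) = -47
Root (Maxine): max(-11.5, -47) = -11.5

-11.5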